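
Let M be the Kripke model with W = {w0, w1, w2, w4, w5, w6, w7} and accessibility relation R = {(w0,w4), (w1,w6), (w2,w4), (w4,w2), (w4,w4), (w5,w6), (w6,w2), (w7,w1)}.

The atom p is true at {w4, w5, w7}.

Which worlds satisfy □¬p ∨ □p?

w0: □¬p is F, □p is T. ✓
w1: □¬p is T, □p is F. ✓
w2: □¬p is F, □p is T. ✓
w4: □¬p is F, □p is F. ✗
w5: □¬p is T, □p is F. ✓
w6: □¬p is T, □p is F. ✓
w7: □¬p is T, □p is F. ✓

{w0, w1, w2, w5, w6, w7}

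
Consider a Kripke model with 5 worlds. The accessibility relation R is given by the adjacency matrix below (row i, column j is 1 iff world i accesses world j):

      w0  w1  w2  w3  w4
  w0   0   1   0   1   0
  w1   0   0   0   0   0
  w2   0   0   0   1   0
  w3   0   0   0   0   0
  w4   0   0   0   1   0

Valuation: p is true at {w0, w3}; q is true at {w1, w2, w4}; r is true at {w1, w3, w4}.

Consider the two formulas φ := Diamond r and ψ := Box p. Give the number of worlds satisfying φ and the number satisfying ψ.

3 and 4

For Diamond r:
w0: successors {w1, w3}; r there: w1:T, w3:T. ✓
w1: no successors, so Diamond r fails. ✗
w2: successors {w3}; r there: w3:T. ✓
w3: no successors, so Diamond r fails. ✗
w4: successors {w3}; r there: w3:T. ✓
— 3 worlds.
For Box p:
w0: successors {w1, w3}; p there: w1:F, w3:T. ✗
w1: no successors, so Box p holds vacuously. ✓
w2: successors {w3}; p there: w3:T. ✓
w3: no successors, so Box p holds vacuously. ✓
w4: successors {w3}; p there: w3:T. ✓
— 4 worlds.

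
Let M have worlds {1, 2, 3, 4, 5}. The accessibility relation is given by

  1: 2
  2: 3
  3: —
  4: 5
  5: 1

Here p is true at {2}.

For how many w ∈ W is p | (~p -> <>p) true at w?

1: p is F, ~p -> <>p is T. ✓
2: p is T, ~p -> <>p is T. ✓
3: p is F, ~p -> <>p is F. ✗
4: p is F, ~p -> <>p is F. ✗
5: p is F, ~p -> <>p is F. ✗
Satisfying worlds: {1, 2}.

2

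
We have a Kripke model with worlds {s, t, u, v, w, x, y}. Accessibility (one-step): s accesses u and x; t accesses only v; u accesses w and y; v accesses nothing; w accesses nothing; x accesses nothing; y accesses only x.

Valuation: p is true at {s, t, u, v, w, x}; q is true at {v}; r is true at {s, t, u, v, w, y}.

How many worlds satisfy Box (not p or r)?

5

s: successors {u, x}; not p or r there: u:T, x:F. ✗
t: successors {v}; not p or r there: v:T. ✓
u: successors {w, y}; not p or r there: w:T, y:T. ✓
v: no successors, so Box (not p or r) holds vacuously. ✓
w: no successors, so Box (not p or r) holds vacuously. ✓
x: no successors, so Box (not p or r) holds vacuously. ✓
y: successors {x}; not p or r there: x:F. ✗
Satisfying worlds: {t, u, v, w, x}.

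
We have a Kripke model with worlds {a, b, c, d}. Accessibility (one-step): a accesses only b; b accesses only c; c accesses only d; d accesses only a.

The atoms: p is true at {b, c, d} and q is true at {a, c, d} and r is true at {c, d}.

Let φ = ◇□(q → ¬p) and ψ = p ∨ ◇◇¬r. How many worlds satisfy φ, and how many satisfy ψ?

For ◇□(q → ¬p):
a: successors {b}; □(q → ¬p) there: b:F. ✗
b: successors {c}; □(q → ¬p) there: c:F. ✗
c: successors {d}; □(q → ¬p) there: d:T. ✓
d: successors {a}; □(q → ¬p) there: a:T. ✓
— 2 worlds.
For p ∨ ◇◇¬r:
a: p is F, ◇◇¬r is F. ✗
b: p is T, ◇◇¬r is F. ✓
c: p is T, ◇◇¬r is T. ✓
d: p is T, ◇◇¬r is T. ✓
— 3 worlds.

2 and 3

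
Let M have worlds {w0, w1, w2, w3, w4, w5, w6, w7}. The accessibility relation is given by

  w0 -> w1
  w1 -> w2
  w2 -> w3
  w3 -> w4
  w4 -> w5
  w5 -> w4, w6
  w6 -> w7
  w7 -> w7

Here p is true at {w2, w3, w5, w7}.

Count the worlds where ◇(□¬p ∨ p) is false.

3

w0: successors {w1}; □¬p ∨ p there: w1:F. ✗
w1: successors {w2}; □¬p ∨ p there: w2:T. ✓
w2: successors {w3}; □¬p ∨ p there: w3:T. ✓
w3: successors {w4}; □¬p ∨ p there: w4:F. ✗
w4: successors {w5}; □¬p ∨ p there: w5:T. ✓
w5: successors {w4, w6}; □¬p ∨ p there: w4:F, w6:F. ✗
w6: successors {w7}; □¬p ∨ p there: w7:T. ✓
w7: successors {w7}; □¬p ∨ p there: w7:T. ✓
Satisfying worlds: {w1, w2, w4, w6, w7}.
So ◇(□¬p ∨ p) fails at the other 3 worlds.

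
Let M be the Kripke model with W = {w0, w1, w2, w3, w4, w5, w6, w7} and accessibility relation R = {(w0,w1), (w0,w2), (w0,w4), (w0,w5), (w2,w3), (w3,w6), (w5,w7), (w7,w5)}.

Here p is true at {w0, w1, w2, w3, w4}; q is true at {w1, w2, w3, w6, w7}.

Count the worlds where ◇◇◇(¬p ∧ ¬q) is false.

w0: successors {w1, w2, w4, w5}; ◇◇(¬p ∧ ¬q) there: w1:F, w2:F, w4:F, w5:T. ✓
w1: no successors, so ◇◇◇(¬p ∧ ¬q) fails. ✗
w2: successors {w3}; ◇◇(¬p ∧ ¬q) there: w3:F. ✗
w3: successors {w6}; ◇◇(¬p ∧ ¬q) there: w6:F. ✗
w4: no successors, so ◇◇◇(¬p ∧ ¬q) fails. ✗
w5: successors {w7}; ◇◇(¬p ∧ ¬q) there: w7:F. ✗
w6: no successors, so ◇◇◇(¬p ∧ ¬q) fails. ✗
w7: successors {w5}; ◇◇(¬p ∧ ¬q) there: w5:T. ✓
Satisfying worlds: {w0, w7}.
So ◇◇◇(¬p ∧ ¬q) fails at the other 6 worlds.

6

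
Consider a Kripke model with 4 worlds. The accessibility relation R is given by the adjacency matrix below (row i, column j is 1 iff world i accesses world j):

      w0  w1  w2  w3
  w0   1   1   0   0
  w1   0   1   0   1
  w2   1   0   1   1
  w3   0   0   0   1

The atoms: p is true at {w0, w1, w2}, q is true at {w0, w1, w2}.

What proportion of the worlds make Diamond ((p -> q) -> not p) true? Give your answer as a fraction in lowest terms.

3/4

w0: successors {w0, w1}; (p -> q) -> not p there: w0:F, w1:F. ✗
w1: successors {w1, w3}; (p -> q) -> not p there: w1:F, w3:T. ✓
w2: successors {w0, w2, w3}; (p -> q) -> not p there: w0:F, w2:F, w3:T. ✓
w3: successors {w3}; (p -> q) -> not p there: w3:T. ✓
That's 3 of 4 worlds, so 3/4.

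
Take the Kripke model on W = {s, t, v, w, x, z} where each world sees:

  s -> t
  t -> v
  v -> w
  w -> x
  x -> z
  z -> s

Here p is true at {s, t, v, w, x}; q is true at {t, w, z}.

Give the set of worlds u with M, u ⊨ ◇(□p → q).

{s, v, w, x}

s: successors {t}; □p → q there: t:T. ✓
t: successors {v}; □p → q there: v:F. ✗
v: successors {w}; □p → q there: w:T. ✓
w: successors {x}; □p → q there: x:T. ✓
x: successors {z}; □p → q there: z:T. ✓
z: successors {s}; □p → q there: s:F. ✗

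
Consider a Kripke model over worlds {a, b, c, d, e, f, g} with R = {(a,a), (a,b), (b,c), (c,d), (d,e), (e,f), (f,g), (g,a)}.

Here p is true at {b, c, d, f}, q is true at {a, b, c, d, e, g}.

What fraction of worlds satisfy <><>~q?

a: successors {a, b}; <>~q there: a:F, b:F. ✗
b: successors {c}; <>~q there: c:F. ✗
c: successors {d}; <>~q there: d:F. ✗
d: successors {e}; <>~q there: e:T. ✓
e: successors {f}; <>~q there: f:F. ✗
f: successors {g}; <>~q there: g:F. ✗
g: successors {a}; <>~q there: a:F. ✗
That's 1 of 7 worlds, so 1/7.

1/7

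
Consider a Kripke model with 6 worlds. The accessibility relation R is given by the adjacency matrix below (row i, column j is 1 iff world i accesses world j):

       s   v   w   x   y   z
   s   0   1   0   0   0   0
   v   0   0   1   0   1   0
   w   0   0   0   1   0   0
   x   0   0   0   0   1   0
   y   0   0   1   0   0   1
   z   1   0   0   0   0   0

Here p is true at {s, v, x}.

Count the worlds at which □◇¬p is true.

3

s: successors {v}; ◇¬p there: v:T. ✓
v: successors {w, y}; ◇¬p there: w:F, y:T. ✗
w: successors {x}; ◇¬p there: x:T. ✓
x: successors {y}; ◇¬p there: y:T. ✓
y: successors {w, z}; ◇¬p there: w:F, z:F. ✗
z: successors {s}; ◇¬p there: s:F. ✗
Satisfying worlds: {s, w, x}.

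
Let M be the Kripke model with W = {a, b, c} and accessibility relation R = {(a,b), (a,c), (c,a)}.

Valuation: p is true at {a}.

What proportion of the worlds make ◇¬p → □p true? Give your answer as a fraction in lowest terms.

a: ◇¬p is T, □p is F. ✗
b: ◇¬p is F, □p is T. ✓
c: ◇¬p is F, □p is T. ✓
That's 2 of 3 worlds, so 2/3.

2/3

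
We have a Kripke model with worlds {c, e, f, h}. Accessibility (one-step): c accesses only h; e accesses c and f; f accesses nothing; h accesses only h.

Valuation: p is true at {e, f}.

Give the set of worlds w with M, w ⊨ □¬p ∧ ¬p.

c: □¬p is T, ¬p is T. ✓
e: □¬p is F, ¬p is F. ✗
f: □¬p is T, ¬p is F. ✗
h: □¬p is T, ¬p is T. ✓

{c, h}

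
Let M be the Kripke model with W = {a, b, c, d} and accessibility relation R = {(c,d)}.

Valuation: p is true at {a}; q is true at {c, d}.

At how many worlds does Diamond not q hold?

a: no successors, so Diamond not q fails. ✗
b: no successors, so Diamond not q fails. ✗
c: successors {d}; not q there: d:F. ✗
d: no successors, so Diamond not q fails. ✗
Satisfying worlds: ∅.

0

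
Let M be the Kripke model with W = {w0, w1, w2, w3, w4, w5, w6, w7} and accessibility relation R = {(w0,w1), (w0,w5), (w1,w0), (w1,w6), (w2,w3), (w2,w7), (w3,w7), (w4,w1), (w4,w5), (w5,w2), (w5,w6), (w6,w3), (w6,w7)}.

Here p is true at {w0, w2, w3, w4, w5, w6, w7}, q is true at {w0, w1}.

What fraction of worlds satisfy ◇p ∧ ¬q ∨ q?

w0: ◇p ∧ ¬q is F, q is T. ✓
w1: ◇p ∧ ¬q is F, q is T. ✓
w2: ◇p ∧ ¬q is T, q is F. ✓
w3: ◇p ∧ ¬q is T, q is F. ✓
w4: ◇p ∧ ¬q is T, q is F. ✓
w5: ◇p ∧ ¬q is T, q is F. ✓
w6: ◇p ∧ ¬q is T, q is F. ✓
w7: ◇p ∧ ¬q is F, q is F. ✗
That's 7 of 8 worlds, so 7/8.

7/8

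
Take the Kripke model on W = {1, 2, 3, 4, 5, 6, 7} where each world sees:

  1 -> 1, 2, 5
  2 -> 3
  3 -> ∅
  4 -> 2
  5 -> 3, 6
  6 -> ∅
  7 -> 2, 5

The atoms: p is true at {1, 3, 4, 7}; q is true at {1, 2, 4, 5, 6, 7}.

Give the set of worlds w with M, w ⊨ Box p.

{2, 3, 6}

1: successors {1, 2, 5}; p there: 1:T, 2:F, 5:F. ✗
2: successors {3}; p there: 3:T. ✓
3: no successors, so Box p holds vacuously. ✓
4: successors {2}; p there: 2:F. ✗
5: successors {3, 6}; p there: 3:T, 6:F. ✗
6: no successors, so Box p holds vacuously. ✓
7: successors {2, 5}; p there: 2:F, 5:F. ✗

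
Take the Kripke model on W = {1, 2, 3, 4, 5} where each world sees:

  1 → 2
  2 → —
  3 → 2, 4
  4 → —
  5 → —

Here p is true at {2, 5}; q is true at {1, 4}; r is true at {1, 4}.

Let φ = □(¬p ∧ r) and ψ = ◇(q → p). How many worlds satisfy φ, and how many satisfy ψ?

3 and 2

For □(¬p ∧ r):
1: successors {2}; ¬p ∧ r there: 2:F. ✗
2: no successors, so □(¬p ∧ r) holds vacuously. ✓
3: successors {2, 4}; ¬p ∧ r there: 2:F, 4:T. ✗
4: no successors, so □(¬p ∧ r) holds vacuously. ✓
5: no successors, so □(¬p ∧ r) holds vacuously. ✓
— 3 worlds.
For ◇(q → p):
1: successors {2}; q → p there: 2:T. ✓
2: no successors, so ◇(q → p) fails. ✗
3: successors {2, 4}; q → p there: 2:T, 4:F. ✓
4: no successors, so ◇(q → p) fails. ✗
5: no successors, so ◇(q → p) fails. ✗
— 2 worlds.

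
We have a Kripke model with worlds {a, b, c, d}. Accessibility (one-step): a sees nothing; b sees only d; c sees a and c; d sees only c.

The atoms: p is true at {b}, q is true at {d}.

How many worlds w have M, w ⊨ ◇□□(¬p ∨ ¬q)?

a: no successors, so ◇□□(¬p ∨ ¬q) fails. ✗
b: successors {d}; □□(¬p ∨ ¬q) there: d:T. ✓
c: successors {a, c}; □□(¬p ∨ ¬q) there: a:T, c:T. ✓
d: successors {c}; □□(¬p ∨ ¬q) there: c:T. ✓
Satisfying worlds: {b, c, d}.

3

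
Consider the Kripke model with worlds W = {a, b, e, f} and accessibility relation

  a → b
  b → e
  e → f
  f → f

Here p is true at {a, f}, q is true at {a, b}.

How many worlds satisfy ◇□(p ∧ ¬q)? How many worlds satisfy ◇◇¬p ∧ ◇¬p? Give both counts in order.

For ◇□(p ∧ ¬q):
a: successors {b}; □(p ∧ ¬q) there: b:F. ✗
b: successors {e}; □(p ∧ ¬q) there: e:T. ✓
e: successors {f}; □(p ∧ ¬q) there: f:T. ✓
f: successors {f}; □(p ∧ ¬q) there: f:T. ✓
— 3 worlds.
For ◇◇¬p ∧ ◇¬p:
a: ◇◇¬p is T, ◇¬p is T. ✓
b: ◇◇¬p is F, ◇¬p is T. ✗
e: ◇◇¬p is F, ◇¬p is F. ✗
f: ◇◇¬p is F, ◇¬p is F. ✗
— 1 world.

3 and 1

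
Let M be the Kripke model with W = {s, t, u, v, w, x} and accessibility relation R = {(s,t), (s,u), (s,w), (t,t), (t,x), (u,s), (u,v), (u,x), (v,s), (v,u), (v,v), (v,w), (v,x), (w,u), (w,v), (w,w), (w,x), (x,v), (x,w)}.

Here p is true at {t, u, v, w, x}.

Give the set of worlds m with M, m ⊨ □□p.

{t}

s: successors {t, u, w}; □p there: t:T, u:F, w:T. ✗
t: successors {t, x}; □p there: t:T, x:T. ✓
u: successors {s, v, x}; □p there: s:T, v:F, x:T. ✗
v: successors {s, u, v, w, x}; □p there: s:T, u:F, v:F, w:T, x:T. ✗
w: successors {u, v, w, x}; □p there: u:F, v:F, w:T, x:T. ✗
x: successors {v, w}; □p there: v:F, w:T. ✗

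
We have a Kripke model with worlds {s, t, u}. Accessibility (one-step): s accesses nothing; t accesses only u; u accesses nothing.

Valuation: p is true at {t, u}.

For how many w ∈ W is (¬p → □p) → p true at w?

2

s: ¬p → □p is T, p is F. ✗
t: ¬p → □p is T, p is T. ✓
u: ¬p → □p is T, p is T. ✓
Satisfying worlds: {t, u}.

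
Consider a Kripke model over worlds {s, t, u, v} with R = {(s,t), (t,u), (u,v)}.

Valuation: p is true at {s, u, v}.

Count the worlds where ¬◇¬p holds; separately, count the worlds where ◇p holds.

For ¬◇¬p:
s: ◇¬p is T. ✗
t: ◇¬p is F. ✓
u: ◇¬p is F. ✓
v: ◇¬p is F. ✓
— 3 worlds.
For ◇p:
s: successors {t}; p there: t:F. ✗
t: successors {u}; p there: u:T. ✓
u: successors {v}; p there: v:T. ✓
v: no successors, so ◇p fails. ✗
— 2 worlds.

3 and 2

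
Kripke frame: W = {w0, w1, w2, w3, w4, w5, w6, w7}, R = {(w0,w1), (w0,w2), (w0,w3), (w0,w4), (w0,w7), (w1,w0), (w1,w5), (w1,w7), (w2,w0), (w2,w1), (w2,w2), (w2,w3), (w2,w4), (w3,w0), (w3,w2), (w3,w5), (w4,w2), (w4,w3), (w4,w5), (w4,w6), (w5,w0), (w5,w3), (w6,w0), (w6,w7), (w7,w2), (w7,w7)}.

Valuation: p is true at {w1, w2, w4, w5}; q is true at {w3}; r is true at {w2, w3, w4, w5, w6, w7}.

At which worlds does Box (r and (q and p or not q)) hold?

{w7}

w0: successors {w1, w2, w3, w4, w7}; r and (q and p or not q) there: w1:F, w2:T, w3:F, w4:T, w7:T. ✗
w1: successors {w0, w5, w7}; r and (q and p or not q) there: w0:F, w5:T, w7:T. ✗
w2: successors {w0, w1, w2, w3, w4}; r and (q and p or not q) there: w0:F, w1:F, w2:T, w3:F, w4:T. ✗
w3: successors {w0, w2, w5}; r and (q and p or not q) there: w0:F, w2:T, w5:T. ✗
w4: successors {w2, w3, w5, w6}; r and (q and p or not q) there: w2:T, w3:F, w5:T, w6:T. ✗
w5: successors {w0, w3}; r and (q and p or not q) there: w0:F, w3:F. ✗
w6: successors {w0, w7}; r and (q and p or not q) there: w0:F, w7:T. ✗
w7: successors {w2, w7}; r and (q and p or not q) there: w2:T, w7:T. ✓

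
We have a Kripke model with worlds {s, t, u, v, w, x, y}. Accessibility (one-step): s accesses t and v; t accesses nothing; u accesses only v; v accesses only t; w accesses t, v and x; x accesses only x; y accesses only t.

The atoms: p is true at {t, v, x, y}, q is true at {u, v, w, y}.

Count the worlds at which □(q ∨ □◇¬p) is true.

s: successors {t, v}; q ∨ □◇¬p there: t:T, v:T. ✓
t: no successors, so □(q ∨ □◇¬p) holds vacuously. ✓
u: successors {v}; q ∨ □◇¬p there: v:T. ✓
v: successors {t}; q ∨ □◇¬p there: t:T. ✓
w: successors {t, v, x}; q ∨ □◇¬p there: t:T, v:T, x:F. ✗
x: successors {x}; q ∨ □◇¬p there: x:F. ✗
y: successors {t}; q ∨ □◇¬p there: t:T. ✓
Satisfying worlds: {s, t, u, v, y}.

5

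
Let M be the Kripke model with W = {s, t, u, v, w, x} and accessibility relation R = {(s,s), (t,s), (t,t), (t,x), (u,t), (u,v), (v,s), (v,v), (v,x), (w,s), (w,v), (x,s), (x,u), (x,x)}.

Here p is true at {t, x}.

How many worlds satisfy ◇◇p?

5

s: successors {s}; ◇p there: s:F. ✗
t: successors {s, t, x}; ◇p there: s:F, t:T, x:T. ✓
u: successors {t, v}; ◇p there: t:T, v:T. ✓
v: successors {s, v, x}; ◇p there: s:F, v:T, x:T. ✓
w: successors {s, v}; ◇p there: s:F, v:T. ✓
x: successors {s, u, x}; ◇p there: s:F, u:T, x:T. ✓
Satisfying worlds: {t, u, v, w, x}.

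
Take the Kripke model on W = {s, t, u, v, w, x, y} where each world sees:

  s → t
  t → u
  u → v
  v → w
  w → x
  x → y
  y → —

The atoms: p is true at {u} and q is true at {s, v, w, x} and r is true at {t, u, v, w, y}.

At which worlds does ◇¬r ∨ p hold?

{u, w}

s: ◇¬r is F, p is F. ✗
t: ◇¬r is F, p is F. ✗
u: ◇¬r is F, p is T. ✓
v: ◇¬r is F, p is F. ✗
w: ◇¬r is T, p is F. ✓
x: ◇¬r is F, p is F. ✗
y: ◇¬r is F, p is F. ✗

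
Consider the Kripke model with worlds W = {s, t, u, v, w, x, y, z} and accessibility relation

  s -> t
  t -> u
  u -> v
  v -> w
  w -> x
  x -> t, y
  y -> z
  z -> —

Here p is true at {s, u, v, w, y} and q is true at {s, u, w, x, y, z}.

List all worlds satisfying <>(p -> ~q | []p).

s: successors {t}; p -> ~q | []p there: t:T. ✓
t: successors {u}; p -> ~q | []p there: u:T. ✓
u: successors {v}; p -> ~q | []p there: v:T. ✓
v: successors {w}; p -> ~q | []p there: w:F. ✗
w: successors {x}; p -> ~q | []p there: x:T. ✓
x: successors {t, y}; p -> ~q | []p there: t:T, y:F. ✓
y: successors {z}; p -> ~q | []p there: z:T. ✓
z: no successors, so <>(p -> ~q | []p) fails. ✗

{s, t, u, w, x, y}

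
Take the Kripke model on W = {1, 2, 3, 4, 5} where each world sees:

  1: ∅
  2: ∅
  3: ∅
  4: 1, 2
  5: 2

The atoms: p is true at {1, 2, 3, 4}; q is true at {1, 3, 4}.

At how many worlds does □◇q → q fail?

1: □◇q is T, q is T. ✓
2: □◇q is T, q is F. ✗
3: □◇q is T, q is T. ✓
4: □◇q is F, q is T. ✓
5: □◇q is F, q is F. ✓
Satisfying worlds: {1, 3, 4, 5}.
So □◇q → q fails at the other 1 world.

1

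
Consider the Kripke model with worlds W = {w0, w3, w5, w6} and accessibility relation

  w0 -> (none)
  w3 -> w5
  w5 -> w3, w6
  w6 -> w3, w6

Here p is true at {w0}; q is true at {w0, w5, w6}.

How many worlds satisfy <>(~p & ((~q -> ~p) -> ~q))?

w0: no successors, so <>(~p & ((~q -> ~p) -> ~q)) fails. ✗
w3: successors {w5}; ~p & ((~q -> ~p) -> ~q) there: w5:F. ✗
w5: successors {w3, w6}; ~p & ((~q -> ~p) -> ~q) there: w3:T, w6:F. ✓
w6: successors {w3, w6}; ~p & ((~q -> ~p) -> ~q) there: w3:T, w6:F. ✓
Satisfying worlds: {w5, w6}.

2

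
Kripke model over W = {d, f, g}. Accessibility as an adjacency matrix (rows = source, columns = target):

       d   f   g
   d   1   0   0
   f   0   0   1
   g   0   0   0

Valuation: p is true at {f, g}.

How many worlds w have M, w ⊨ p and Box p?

2

d: p is F, Box p is F. ✗
f: p is T, Box p is T. ✓
g: p is T, Box p is T. ✓
Satisfying worlds: {f, g}.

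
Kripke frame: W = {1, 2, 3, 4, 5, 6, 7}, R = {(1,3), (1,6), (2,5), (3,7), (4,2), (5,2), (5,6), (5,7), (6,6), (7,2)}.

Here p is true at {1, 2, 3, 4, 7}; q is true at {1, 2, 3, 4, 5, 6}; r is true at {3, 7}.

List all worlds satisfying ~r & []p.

{4}

1: ~r is T, []p is F. ✗
2: ~r is T, []p is F. ✗
3: ~r is F, []p is T. ✗
4: ~r is T, []p is T. ✓
5: ~r is T, []p is F. ✗
6: ~r is T, []p is F. ✗
7: ~r is F, []p is T. ✗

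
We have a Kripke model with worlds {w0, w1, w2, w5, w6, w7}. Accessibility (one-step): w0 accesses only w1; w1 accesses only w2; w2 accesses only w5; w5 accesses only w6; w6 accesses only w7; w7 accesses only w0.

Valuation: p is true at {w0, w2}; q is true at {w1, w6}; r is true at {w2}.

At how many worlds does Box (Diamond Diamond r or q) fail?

3

w0: successors {w1}; Diamond Diamond r or q there: w1:T. ✓
w1: successors {w2}; Diamond Diamond r or q there: w2:F. ✗
w2: successors {w5}; Diamond Diamond r or q there: w5:F. ✗
w5: successors {w6}; Diamond Diamond r or q there: w6:T. ✓
w6: successors {w7}; Diamond Diamond r or q there: w7:F. ✗
w7: successors {w0}; Diamond Diamond r or q there: w0:T. ✓
Satisfying worlds: {w0, w5, w7}.
So Box (Diamond Diamond r or q) fails at the other 3 worlds.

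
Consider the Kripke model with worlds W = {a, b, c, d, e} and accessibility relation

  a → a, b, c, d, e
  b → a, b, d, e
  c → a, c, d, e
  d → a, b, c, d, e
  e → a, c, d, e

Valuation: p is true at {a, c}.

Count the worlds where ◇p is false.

a: successors {a, b, c, d, e}; p there: a:T, b:F, c:T, d:F, e:F. ✓
b: successors {a, b, d, e}; p there: a:T, b:F, d:F, e:F. ✓
c: successors {a, c, d, e}; p there: a:T, c:T, d:F, e:F. ✓
d: successors {a, b, c, d, e}; p there: a:T, b:F, c:T, d:F, e:F. ✓
e: successors {a, c, d, e}; p there: a:T, c:T, d:F, e:F. ✓
Satisfying worlds: {a, b, c, d, e}.
So ◇p fails at the other 0 worlds.

0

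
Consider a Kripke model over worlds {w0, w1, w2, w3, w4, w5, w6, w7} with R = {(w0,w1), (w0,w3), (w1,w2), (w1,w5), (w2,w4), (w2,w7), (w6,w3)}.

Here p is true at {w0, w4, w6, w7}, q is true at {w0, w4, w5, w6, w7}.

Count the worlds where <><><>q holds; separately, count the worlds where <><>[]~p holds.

For <><><>q:
w0: successors {w1, w3}; <><>q there: w1:T, w3:F. ✓
w1: successors {w2, w5}; <><>q there: w2:F, w5:F. ✗
w2: successors {w4, w7}; <><>q there: w4:F, w7:F. ✗
w3: no successors, so <><><>q fails. ✗
w4: no successors, so <><><>q fails. ✗
w5: no successors, so <><><>q fails. ✗
w6: successors {w3}; <><>q there: w3:F. ✗
w7: no successors, so <><><>q fails. ✗
— 1 world.
For <><>[]~p:
w0: successors {w1, w3}; <>[]~p there: w1:T, w3:F. ✓
w1: successors {w2, w5}; <>[]~p there: w2:T, w5:F. ✓
w2: successors {w4, w7}; <>[]~p there: w4:F, w7:F. ✗
w3: no successors, so <><>[]~p fails. ✗
w4: no successors, so <><>[]~p fails. ✗
w5: no successors, so <><>[]~p fails. ✗
w6: successors {w3}; <>[]~p there: w3:F. ✗
w7: no successors, so <><>[]~p fails. ✗
— 2 worlds.

1 and 2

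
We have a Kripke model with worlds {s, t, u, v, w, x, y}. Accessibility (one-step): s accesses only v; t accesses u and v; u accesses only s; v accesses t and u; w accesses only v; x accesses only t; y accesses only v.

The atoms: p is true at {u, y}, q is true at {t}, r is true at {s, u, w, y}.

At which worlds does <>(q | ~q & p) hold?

s: successors {v}; q | ~q & p there: v:F. ✗
t: successors {u, v}; q | ~q & p there: u:T, v:F. ✓
u: successors {s}; q | ~q & p there: s:F. ✗
v: successors {t, u}; q | ~q & p there: t:T, u:T. ✓
w: successors {v}; q | ~q & p there: v:F. ✗
x: successors {t}; q | ~q & p there: t:T. ✓
y: successors {v}; q | ~q & p there: v:F. ✗

{t, v, x}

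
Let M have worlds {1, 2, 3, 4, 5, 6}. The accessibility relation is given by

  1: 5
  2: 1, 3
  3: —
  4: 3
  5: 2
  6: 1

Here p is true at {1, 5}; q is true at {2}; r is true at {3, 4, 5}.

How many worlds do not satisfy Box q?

1: successors {5}; q there: 5:F. ✗
2: successors {1, 3}; q there: 1:F, 3:F. ✗
3: no successors, so Box q holds vacuously. ✓
4: successors {3}; q there: 3:F. ✗
5: successors {2}; q there: 2:T. ✓
6: successors {1}; q there: 1:F. ✗
Satisfying worlds: {3, 5}.
So Box q fails at the other 4 worlds.

4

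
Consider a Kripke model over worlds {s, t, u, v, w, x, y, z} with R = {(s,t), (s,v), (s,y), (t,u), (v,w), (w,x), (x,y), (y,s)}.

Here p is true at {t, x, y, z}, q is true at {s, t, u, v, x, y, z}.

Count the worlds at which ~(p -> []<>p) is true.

2

s: p -> []<>p is T. ✗
t: p -> []<>p is F. ✓
u: p -> []<>p is T. ✗
v: p -> []<>p is T. ✗
w: p -> []<>p is T. ✗
x: p -> []<>p is F. ✓
y: p -> []<>p is T. ✗
z: p -> []<>p is T. ✗
Satisfying worlds: {t, x}.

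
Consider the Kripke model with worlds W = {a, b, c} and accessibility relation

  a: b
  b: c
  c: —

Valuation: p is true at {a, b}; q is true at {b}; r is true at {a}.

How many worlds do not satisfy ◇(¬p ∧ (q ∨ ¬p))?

a: successors {b}; ¬p ∧ (q ∨ ¬p) there: b:F. ✗
b: successors {c}; ¬p ∧ (q ∨ ¬p) there: c:T. ✓
c: no successors, so ◇(¬p ∧ (q ∨ ¬p)) fails. ✗
Satisfying worlds: {b}.
So ◇(¬p ∧ (q ∨ ¬p)) fails at the other 2 worlds.

2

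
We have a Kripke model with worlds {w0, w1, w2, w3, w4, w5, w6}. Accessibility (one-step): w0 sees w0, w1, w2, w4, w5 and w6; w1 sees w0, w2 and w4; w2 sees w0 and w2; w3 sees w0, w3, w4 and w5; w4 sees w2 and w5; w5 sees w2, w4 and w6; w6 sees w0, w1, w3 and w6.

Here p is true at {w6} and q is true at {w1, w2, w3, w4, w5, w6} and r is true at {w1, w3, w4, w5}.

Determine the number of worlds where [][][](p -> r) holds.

w0: successors {w0, w1, w2, w4, w5, w6}; [][](p -> r) there: w0:F, w1:F, w2:F, w4:F, w5:F, w6:F. ✗
w1: successors {w0, w2, w4}; [][](p -> r) there: w0:F, w2:F, w4:F. ✗
w2: successors {w0, w2}; [][](p -> r) there: w0:F, w2:F. ✗
w3: successors {w0, w3, w4, w5}; [][](p -> r) there: w0:F, w3:F, w4:F, w5:F. ✗
w4: successors {w2, w5}; [][](p -> r) there: w2:F, w5:F. ✗
w5: successors {w2, w4, w6}; [][](p -> r) there: w2:F, w4:F, w6:F. ✗
w6: successors {w0, w1, w3, w6}; [][](p -> r) there: w0:F, w1:F, w3:F, w6:F. ✗
Satisfying worlds: ∅.

0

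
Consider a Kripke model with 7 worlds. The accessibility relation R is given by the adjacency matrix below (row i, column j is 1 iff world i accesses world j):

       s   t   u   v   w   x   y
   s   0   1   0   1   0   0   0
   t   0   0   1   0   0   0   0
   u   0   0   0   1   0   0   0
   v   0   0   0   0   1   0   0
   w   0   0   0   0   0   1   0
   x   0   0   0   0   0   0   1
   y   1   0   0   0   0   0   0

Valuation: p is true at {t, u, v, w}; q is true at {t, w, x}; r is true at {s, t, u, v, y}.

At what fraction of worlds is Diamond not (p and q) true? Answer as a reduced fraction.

6/7

s: successors {t, v}; not (p and q) there: t:F, v:T. ✓
t: successors {u}; not (p and q) there: u:T. ✓
u: successors {v}; not (p and q) there: v:T. ✓
v: successors {w}; not (p and q) there: w:F. ✗
w: successors {x}; not (p and q) there: x:T. ✓
x: successors {y}; not (p and q) there: y:T. ✓
y: successors {s}; not (p and q) there: s:T. ✓
That's 6 of 7 worlds, so 6/7.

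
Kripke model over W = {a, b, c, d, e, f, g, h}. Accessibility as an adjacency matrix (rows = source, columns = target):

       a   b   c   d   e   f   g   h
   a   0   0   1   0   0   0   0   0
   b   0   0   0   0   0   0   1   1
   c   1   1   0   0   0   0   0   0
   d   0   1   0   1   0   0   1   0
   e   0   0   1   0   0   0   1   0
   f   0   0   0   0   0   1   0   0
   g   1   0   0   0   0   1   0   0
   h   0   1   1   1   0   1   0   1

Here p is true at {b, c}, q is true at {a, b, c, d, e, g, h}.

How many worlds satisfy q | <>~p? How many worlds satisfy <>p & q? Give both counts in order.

For q | <>~p:
a: q is T, <>~p is F. ✓
b: q is T, <>~p is T. ✓
c: q is T, <>~p is T. ✓
d: q is T, <>~p is T. ✓
e: q is T, <>~p is T. ✓
f: q is F, <>~p is T. ✓
g: q is T, <>~p is T. ✓
h: q is T, <>~p is T. ✓
— 8 worlds.
For <>p & q:
a: <>p is T, q is T. ✓
b: <>p is F, q is T. ✗
c: <>p is T, q is T. ✓
d: <>p is T, q is T. ✓
e: <>p is T, q is T. ✓
f: <>p is F, q is F. ✗
g: <>p is F, q is T. ✗
h: <>p is T, q is T. ✓
— 5 worlds.

8 and 5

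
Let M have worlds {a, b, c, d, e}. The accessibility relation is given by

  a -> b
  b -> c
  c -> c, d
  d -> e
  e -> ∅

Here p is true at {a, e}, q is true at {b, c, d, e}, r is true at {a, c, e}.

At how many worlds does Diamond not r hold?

a: successors {b}; not r there: b:T. ✓
b: successors {c}; not r there: c:F. ✗
c: successors {c, d}; not r there: c:F, d:T. ✓
d: successors {e}; not r there: e:F. ✗
e: no successors, so Diamond not r fails. ✗
Satisfying worlds: {a, c}.

2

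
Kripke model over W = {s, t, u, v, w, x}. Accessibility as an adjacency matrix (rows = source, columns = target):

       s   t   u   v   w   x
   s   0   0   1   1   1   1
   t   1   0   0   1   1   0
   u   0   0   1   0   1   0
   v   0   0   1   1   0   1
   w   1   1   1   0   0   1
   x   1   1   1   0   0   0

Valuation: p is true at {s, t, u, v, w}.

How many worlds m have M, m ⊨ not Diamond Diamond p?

s: Diamond Diamond p is T. ✗
t: Diamond Diamond p is T. ✗
u: Diamond Diamond p is T. ✗
v: Diamond Diamond p is T. ✗
w: Diamond Diamond p is T. ✗
x: Diamond Diamond p is T. ✗
Satisfying worlds: ∅.

0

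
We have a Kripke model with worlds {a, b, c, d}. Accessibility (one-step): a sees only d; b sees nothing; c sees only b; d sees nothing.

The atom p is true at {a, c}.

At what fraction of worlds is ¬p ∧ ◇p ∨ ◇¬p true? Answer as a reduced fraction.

1/2

a: ¬p ∧ ◇p is F, ◇¬p is T. ✓
b: ¬p ∧ ◇p is F, ◇¬p is F. ✗
c: ¬p ∧ ◇p is F, ◇¬p is T. ✓
d: ¬p ∧ ◇p is F, ◇¬p is F. ✗
That's 2 of 4 worlds, so 2/4 = 1/2.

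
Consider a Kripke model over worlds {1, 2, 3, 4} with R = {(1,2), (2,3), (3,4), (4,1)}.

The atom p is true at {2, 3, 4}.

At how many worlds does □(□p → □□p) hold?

1: successors {2}; □p → □□p there: 2:T. ✓
2: successors {3}; □p → □□p there: 3:F. ✗
3: successors {4}; □p → □□p there: 4:T. ✓
4: successors {1}; □p → □□p there: 1:T. ✓
Satisfying worlds: {1, 3, 4}.

3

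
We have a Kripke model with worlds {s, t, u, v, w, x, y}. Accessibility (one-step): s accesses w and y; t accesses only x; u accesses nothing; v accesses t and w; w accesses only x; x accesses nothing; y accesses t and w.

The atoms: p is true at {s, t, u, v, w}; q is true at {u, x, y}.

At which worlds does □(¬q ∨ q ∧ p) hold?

{u, v, x, y}

s: successors {w, y}; ¬q ∨ q ∧ p there: w:T, y:F. ✗
t: successors {x}; ¬q ∨ q ∧ p there: x:F. ✗
u: no successors, so □(¬q ∨ q ∧ p) holds vacuously. ✓
v: successors {t, w}; ¬q ∨ q ∧ p there: t:T, w:T. ✓
w: successors {x}; ¬q ∨ q ∧ p there: x:F. ✗
x: no successors, so □(¬q ∨ q ∧ p) holds vacuously. ✓
y: successors {t, w}; ¬q ∨ q ∧ p there: t:T, w:T. ✓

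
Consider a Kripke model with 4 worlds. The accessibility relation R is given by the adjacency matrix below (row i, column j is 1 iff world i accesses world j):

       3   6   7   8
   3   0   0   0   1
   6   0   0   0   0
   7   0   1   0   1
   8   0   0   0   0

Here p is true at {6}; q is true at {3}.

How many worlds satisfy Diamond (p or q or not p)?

3: successors {8}; p or q or not p there: 8:T. ✓
6: no successors, so Diamond (p or q or not p) fails. ✗
7: successors {6, 8}; p or q or not p there: 6:T, 8:T. ✓
8: no successors, so Diamond (p or q or not p) fails. ✗
Satisfying worlds: {3, 7}.

2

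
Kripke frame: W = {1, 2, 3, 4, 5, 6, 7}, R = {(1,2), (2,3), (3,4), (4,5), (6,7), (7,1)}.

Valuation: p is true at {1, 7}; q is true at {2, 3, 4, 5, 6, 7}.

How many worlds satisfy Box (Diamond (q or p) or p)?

6

1: successors {2}; Diamond (q or p) or p there: 2:T. ✓
2: successors {3}; Diamond (q or p) or p there: 3:T. ✓
3: successors {4}; Diamond (q or p) or p there: 4:T. ✓
4: successors {5}; Diamond (q or p) or p there: 5:F. ✗
5: no successors, so Box (Diamond (q or p) or p) holds vacuously. ✓
6: successors {7}; Diamond (q or p) or p there: 7:T. ✓
7: successors {1}; Diamond (q or p) or p there: 1:T. ✓
Satisfying worlds: {1, 2, 3, 5, 6, 7}.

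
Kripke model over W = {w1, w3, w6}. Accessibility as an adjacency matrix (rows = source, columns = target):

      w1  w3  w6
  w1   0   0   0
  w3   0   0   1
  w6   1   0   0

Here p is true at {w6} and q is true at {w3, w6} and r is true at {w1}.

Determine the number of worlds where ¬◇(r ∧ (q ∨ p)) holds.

3

w1: ◇(r ∧ (q ∨ p)) is F. ✓
w3: ◇(r ∧ (q ∨ p)) is F. ✓
w6: ◇(r ∧ (q ∨ p)) is F. ✓
Satisfying worlds: {w1, w3, w6}.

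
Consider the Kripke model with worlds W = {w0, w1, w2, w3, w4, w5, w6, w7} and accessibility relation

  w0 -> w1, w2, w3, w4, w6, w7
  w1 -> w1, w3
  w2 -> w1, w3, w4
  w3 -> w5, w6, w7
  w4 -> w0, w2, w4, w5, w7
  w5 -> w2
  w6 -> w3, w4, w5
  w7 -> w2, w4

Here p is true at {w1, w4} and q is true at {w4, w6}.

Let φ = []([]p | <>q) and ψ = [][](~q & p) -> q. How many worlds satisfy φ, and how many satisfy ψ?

For []([]p | <>q):
w0: successors {w1, w2, w3, w4, w6, w7}; []p | <>q there: w1:F, w2:T, w3:T, w4:T, w6:T, w7:T. ✗
w1: successors {w1, w3}; []p | <>q there: w1:F, w3:T. ✗
w2: successors {w1, w3, w4}; []p | <>q there: w1:F, w3:T, w4:T. ✗
w3: successors {w5, w6, w7}; []p | <>q there: w5:F, w6:T, w7:T. ✗
w4: successors {w0, w2, w4, w5, w7}; []p | <>q there: w0:T, w2:T, w4:T, w5:F, w7:T. ✗
w5: successors {w2}; []p | <>q there: w2:T. ✓
w6: successors {w3, w4, w5}; []p | <>q there: w3:T, w4:T, w5:F. ✗
w7: successors {w2, w4}; []p | <>q there: w2:T, w4:T. ✓
— 2 worlds.
For [][](~q & p) -> q:
w0: [][](~q & p) is F, q is F. ✓
w1: [][](~q & p) is F, q is F. ✓
w2: [][](~q & p) is F, q is F. ✓
w3: [][](~q & p) is F, q is F. ✓
w4: [][](~q & p) is F, q is T. ✓
w5: [][](~q & p) is F, q is F. ✓
w6: [][](~q & p) is F, q is T. ✓
w7: [][](~q & p) is F, q is F. ✓
— 8 worlds.

2 and 8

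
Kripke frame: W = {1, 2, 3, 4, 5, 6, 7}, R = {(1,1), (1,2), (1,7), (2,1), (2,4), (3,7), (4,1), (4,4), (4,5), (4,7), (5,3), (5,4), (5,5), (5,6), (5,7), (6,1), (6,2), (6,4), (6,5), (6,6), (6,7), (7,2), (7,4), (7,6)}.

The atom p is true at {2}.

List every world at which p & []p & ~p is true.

1: p is F, []p & ~p is F. ✗
2: p is T, []p & ~p is F. ✗
3: p is F, []p & ~p is F. ✗
4: p is F, []p & ~p is F. ✗
5: p is F, []p & ~p is F. ✗
6: p is F, []p & ~p is F. ✗
7: p is F, []p & ~p is F. ✗

∅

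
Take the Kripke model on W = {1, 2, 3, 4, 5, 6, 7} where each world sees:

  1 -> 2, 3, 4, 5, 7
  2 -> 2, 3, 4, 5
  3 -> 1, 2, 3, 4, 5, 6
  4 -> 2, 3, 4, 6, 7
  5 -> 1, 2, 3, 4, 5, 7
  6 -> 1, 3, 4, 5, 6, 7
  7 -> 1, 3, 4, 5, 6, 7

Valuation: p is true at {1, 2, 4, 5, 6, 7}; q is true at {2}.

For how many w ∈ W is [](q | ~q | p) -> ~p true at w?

1: [](q | ~q | p) is T, ~p is F. ✗
2: [](q | ~q | p) is T, ~p is F. ✗
3: [](q | ~q | p) is T, ~p is T. ✓
4: [](q | ~q | p) is T, ~p is F. ✗
5: [](q | ~q | p) is T, ~p is F. ✗
6: [](q | ~q | p) is T, ~p is F. ✗
7: [](q | ~q | p) is T, ~p is F. ✗
Satisfying worlds: {3}.

1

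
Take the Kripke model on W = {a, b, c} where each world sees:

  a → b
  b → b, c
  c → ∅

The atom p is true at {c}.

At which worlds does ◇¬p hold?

{a, b}

a: successors {b}; ¬p there: b:T. ✓
b: successors {b, c}; ¬p there: b:T, c:F. ✓
c: no successors, so ◇¬p fails. ✗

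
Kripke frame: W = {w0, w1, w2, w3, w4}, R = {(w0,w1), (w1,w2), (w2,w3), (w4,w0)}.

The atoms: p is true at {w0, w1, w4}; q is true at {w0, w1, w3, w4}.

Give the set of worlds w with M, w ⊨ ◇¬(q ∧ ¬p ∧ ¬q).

{w0, w1, w2, w4}

w0: successors {w1}; ¬(q ∧ ¬p ∧ ¬q) there: w1:T. ✓
w1: successors {w2}; ¬(q ∧ ¬p ∧ ¬q) there: w2:T. ✓
w2: successors {w3}; ¬(q ∧ ¬p ∧ ¬q) there: w3:T. ✓
w3: no successors, so ◇¬(q ∧ ¬p ∧ ¬q) fails. ✗
w4: successors {w0}; ¬(q ∧ ¬p ∧ ¬q) there: w0:T. ✓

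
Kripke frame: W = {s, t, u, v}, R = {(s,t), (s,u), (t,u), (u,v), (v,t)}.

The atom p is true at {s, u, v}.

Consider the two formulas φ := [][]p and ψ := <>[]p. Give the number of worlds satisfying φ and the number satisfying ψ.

3 and 3

For [][]p:
s: successors {t, u}; []p there: t:T, u:T. ✓
t: successors {u}; []p there: u:T. ✓
u: successors {v}; []p there: v:F. ✗
v: successors {t}; []p there: t:T. ✓
— 3 worlds.
For <>[]p:
s: successors {t, u}; []p there: t:T, u:T. ✓
t: successors {u}; []p there: u:T. ✓
u: successors {v}; []p there: v:F. ✗
v: successors {t}; []p there: t:T. ✓
— 3 worlds.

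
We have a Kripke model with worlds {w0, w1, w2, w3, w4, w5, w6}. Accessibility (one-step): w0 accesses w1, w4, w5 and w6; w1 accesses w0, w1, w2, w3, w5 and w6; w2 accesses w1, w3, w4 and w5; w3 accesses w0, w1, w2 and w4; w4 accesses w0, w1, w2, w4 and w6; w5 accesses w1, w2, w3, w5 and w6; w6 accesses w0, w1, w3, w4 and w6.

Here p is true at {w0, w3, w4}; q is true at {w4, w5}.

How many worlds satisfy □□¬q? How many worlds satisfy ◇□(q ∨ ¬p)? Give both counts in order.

For □□¬q:
w0: successors {w1, w4, w5, w6}; □¬q there: w1:F, w4:F, w5:F, w6:F. ✗
w1: successors {w0, w1, w2, w3, w5, w6}; □¬q there: w0:F, w1:F, w2:F, w3:F, w5:F, w6:F. ✗
w2: successors {w1, w3, w4, w5}; □¬q there: w1:F, w3:F, w4:F, w5:F. ✗
w3: successors {w0, w1, w2, w4}; □¬q there: w0:F, w1:F, w2:F, w4:F. ✗
w4: successors {w0, w1, w2, w4, w6}; □¬q there: w0:F, w1:F, w2:F, w4:F, w6:F. ✗
w5: successors {w1, w2, w3, w5, w6}; □¬q there: w1:F, w2:F, w3:F, w5:F, w6:F. ✗
w6: successors {w0, w1, w3, w4, w6}; □¬q there: w0:F, w1:F, w3:F, w4:F, w6:F. ✗
— 0 worlds.
For ◇□(q ∨ ¬p):
w0: successors {w1, w4, w5, w6}; □(q ∨ ¬p) there: w1:F, w4:F, w5:F, w6:F. ✗
w1: successors {w0, w1, w2, w3, w5, w6}; □(q ∨ ¬p) there: w0:T, w1:F, w2:F, w3:F, w5:F, w6:F. ✓
w2: successors {w1, w3, w4, w5}; □(q ∨ ¬p) there: w1:F, w3:F, w4:F, w5:F. ✗
w3: successors {w0, w1, w2, w4}; □(q ∨ ¬p) there: w0:T, w1:F, w2:F, w4:F. ✓
w4: successors {w0, w1, w2, w4, w6}; □(q ∨ ¬p) there: w0:T, w1:F, w2:F, w4:F, w6:F. ✓
w5: successors {w1, w2, w3, w5, w6}; □(q ∨ ¬p) there: w1:F, w2:F, w3:F, w5:F, w6:F. ✗
w6: successors {w0, w1, w3, w4, w6}; □(q ∨ ¬p) there: w0:T, w1:F, w3:F, w4:F, w6:F. ✓
— 4 worlds.

0 and 4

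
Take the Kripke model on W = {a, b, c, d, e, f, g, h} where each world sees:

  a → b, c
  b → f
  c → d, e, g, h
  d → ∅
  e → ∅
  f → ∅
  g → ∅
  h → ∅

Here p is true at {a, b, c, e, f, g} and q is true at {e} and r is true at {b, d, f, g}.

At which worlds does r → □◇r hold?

a: r is F, □◇r is T. ✓
b: r is T, □◇r is F. ✗
c: r is F, □◇r is F. ✓
d: r is T, □◇r is T. ✓
e: r is F, □◇r is T. ✓
f: r is T, □◇r is T. ✓
g: r is T, □◇r is T. ✓
h: r is F, □◇r is T. ✓

{a, c, d, e, f, g, h}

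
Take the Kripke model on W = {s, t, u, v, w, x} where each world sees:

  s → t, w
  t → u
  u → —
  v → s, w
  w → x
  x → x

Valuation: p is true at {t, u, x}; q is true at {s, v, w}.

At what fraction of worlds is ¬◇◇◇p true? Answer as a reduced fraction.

1/3

s: ◇◇◇p is T. ✗
t: ◇◇◇p is F. ✓
u: ◇◇◇p is F. ✓
v: ◇◇◇p is T. ✗
w: ◇◇◇p is T. ✗
x: ◇◇◇p is T. ✗
That's 2 of 6 worlds, so 2/6 = 1/3.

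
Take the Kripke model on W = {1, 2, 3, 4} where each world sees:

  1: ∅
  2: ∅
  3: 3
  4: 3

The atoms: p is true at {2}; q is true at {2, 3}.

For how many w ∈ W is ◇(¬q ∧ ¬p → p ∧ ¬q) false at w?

1: no successors, so ◇(¬q ∧ ¬p → p ∧ ¬q) fails. ✗
2: no successors, so ◇(¬q ∧ ¬p → p ∧ ¬q) fails. ✗
3: successors {3}; ¬q ∧ ¬p → p ∧ ¬q there: 3:T. ✓
4: successors {3}; ¬q ∧ ¬p → p ∧ ¬q there: 3:T. ✓
Satisfying worlds: {3, 4}.
So ◇(¬q ∧ ¬p → p ∧ ¬q) fails at the other 2 worlds.

2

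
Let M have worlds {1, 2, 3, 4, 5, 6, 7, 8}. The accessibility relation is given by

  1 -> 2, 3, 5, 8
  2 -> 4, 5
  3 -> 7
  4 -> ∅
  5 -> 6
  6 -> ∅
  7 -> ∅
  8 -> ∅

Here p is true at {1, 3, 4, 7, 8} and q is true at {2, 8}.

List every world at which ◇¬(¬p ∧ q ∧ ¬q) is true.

{1, 2, 3, 5}

1: successors {2, 3, 5, 8}; ¬(¬p ∧ q ∧ ¬q) there: 2:T, 3:T, 5:T, 8:T. ✓
2: successors {4, 5}; ¬(¬p ∧ q ∧ ¬q) there: 4:T, 5:T. ✓
3: successors {7}; ¬(¬p ∧ q ∧ ¬q) there: 7:T. ✓
4: no successors, so ◇¬(¬p ∧ q ∧ ¬q) fails. ✗
5: successors {6}; ¬(¬p ∧ q ∧ ¬q) there: 6:T. ✓
6: no successors, so ◇¬(¬p ∧ q ∧ ¬q) fails. ✗
7: no successors, so ◇¬(¬p ∧ q ∧ ¬q) fails. ✗
8: no successors, so ◇¬(¬p ∧ q ∧ ¬q) fails. ✗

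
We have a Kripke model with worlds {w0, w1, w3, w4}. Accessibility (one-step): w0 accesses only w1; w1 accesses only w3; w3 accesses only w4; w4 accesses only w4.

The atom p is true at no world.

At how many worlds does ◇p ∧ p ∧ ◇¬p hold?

0

w0: ◇p ∧ p is F, ◇¬p is T. ✗
w1: ◇p ∧ p is F, ◇¬p is T. ✗
w3: ◇p ∧ p is F, ◇¬p is T. ✗
w4: ◇p ∧ p is F, ◇¬p is T. ✗
Satisfying worlds: ∅.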